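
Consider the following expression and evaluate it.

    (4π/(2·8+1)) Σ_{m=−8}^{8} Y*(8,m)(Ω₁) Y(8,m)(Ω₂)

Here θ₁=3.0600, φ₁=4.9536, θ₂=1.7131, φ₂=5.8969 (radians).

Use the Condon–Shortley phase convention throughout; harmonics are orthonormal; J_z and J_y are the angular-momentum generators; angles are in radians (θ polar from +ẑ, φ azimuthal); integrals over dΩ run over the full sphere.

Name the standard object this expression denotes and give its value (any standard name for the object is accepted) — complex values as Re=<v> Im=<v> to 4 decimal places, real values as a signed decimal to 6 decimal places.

This sum is the spherical-harmonic addition theorem: it equals the Legendre polynomial P_l(cos γ) of the angle γ between the two directions.
Addition theorem: P_8(cos γ) = (4π/17) Σ_m Y*_{lm}(Ω₁) Y_{lm}(Ω₂), m = −8…8:
  term(m=-8) = 0.00000 - 0.00000j   from Y*(Ω₁)=-0.00000 + 0.00000j, Y(Ω₂)=-0.47457 + 0.02437j
  term(m=-7) = 0.00000 - 0.00000j   from Y*(Ω₁)=0.00000 + 0.00000j, Y(Ω₂)=0.24667 - 0.11540j
  term(m=-6) = -0.00000 - 0.00000j   from Y*(Ω₁)=-0.00000 - 0.00000j, Y(Ω₂)=0.16801 - 0.18147j
  term(m=-5) = -0.00000 - 0.00001j   from Y*(Ω₁)=-0.00003 + 0.00001j, Y(Ω₂)=-0.10437 + 0.27674j
  term(m=-4) = -0.00008 + 0.00006j   from Y*(Ω₁)=0.00033 + 0.00048j, Y(Ω₂)=0.00419 + 0.16344j
  term(m=-3) = -0.00210 - 0.00068j   from Y*(Ω₁)=0.00489 - 0.00553j, Y(Ω₂)=-0.11993 - 0.27448j
  term(m=-2) = 0.00255 + 0.00780j   from Y*(Ω₁)=-0.05854 - 0.03066j, Y(Ω₂)=-0.08893 - 0.08668j
  term(m=-1) = -0.06665 + 0.09189j   from Y*(Ω₁)=-0.09058 + 0.36822j, Y(Ω₂)=0.27730 + 0.11278j
  term(m=+0) = 0.11547 + 0.00000j   from Y*(Ω₁)=1.02781 + 0.00000j, Y(Ω₂)=0.11234 + 0.00000j
  term(m=+1) = -0.06665 - 0.09189j   from Y*(Ω₁)=0.09058 + 0.36822j, Y(Ω₂)=-0.27730 + 0.11278j
  term(m=+2) = 0.00255 - 0.00780j   from Y*(Ω₁)=-0.05854 + 0.03066j, Y(Ω₂)=-0.08893 + 0.08668j
  term(m=+3) = -0.00210 + 0.00068j   from Y*(Ω₁)=-0.00489 - 0.00553j, Y(Ω₂)=0.11993 - 0.27448j
  term(m=+4) = -0.00008 - 0.00006j   from Y*(Ω₁)=0.00033 - 0.00048j, Y(Ω₂)=0.00419 - 0.16344j
  term(m=+5) = -0.00000 + 0.00001j   from Y*(Ω₁)=0.00003 + 0.00001j, Y(Ω₂)=0.10437 + 0.27674j
  term(m=+6) = -0.00000 + 0.00000j   from Y*(Ω₁)=-0.00000 + 0.00000j, Y(Ω₂)=0.16801 + 0.18147j
  term(m=+7) = 0.00000 + 0.00000j   from Y*(Ω₁)=-0.00000 + 0.00000j, Y(Ω₂)=-0.24667 - 0.11540j
  term(m=+8) = 0.00000 + 0.00000j   from Y*(Ω₁)=-0.00000 - 0.00000j, Y(Ω₂)=-0.47457 - 0.02437j
Accumulated sum -0.01709 - 0.00000j; after 4π/(2l+1) scaling, -0.01263 - 0.00000j ⇒ P_8 = -0.012634

Legendre polynomial (addition theorem), -0.012634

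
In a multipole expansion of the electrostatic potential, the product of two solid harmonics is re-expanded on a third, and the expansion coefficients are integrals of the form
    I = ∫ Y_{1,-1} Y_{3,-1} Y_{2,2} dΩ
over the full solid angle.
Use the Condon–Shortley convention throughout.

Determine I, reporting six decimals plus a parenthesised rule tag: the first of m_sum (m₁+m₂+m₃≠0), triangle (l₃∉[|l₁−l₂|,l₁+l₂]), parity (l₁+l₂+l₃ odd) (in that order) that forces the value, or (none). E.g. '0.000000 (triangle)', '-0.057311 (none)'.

Checks pass: Σm=0; 6 even; l₃=2∈[2,4].
(2·1+1)(2·3+1)(2·2+1) = 105
Δ: 2! 0! 4! / 7! → 1/105
sum: t=1:−1/4 = -1/4
3j²(1 3 2; 0 0 0) = Δ·Π!·Σ² = 3/35  (sign -1)
sum: t=2:+1/48 = 1/48
3j²(1 3 2; -1 -1 2) = Δ·Π!·Σ² = 1/105  (sign +1)
combine: 4πI² = 105·3/35·1/105 = 3/35
take √, sign -1: I = -0.08258890
No selection rule forces the value: the integral is nonzero (none).

-0.082589 (none)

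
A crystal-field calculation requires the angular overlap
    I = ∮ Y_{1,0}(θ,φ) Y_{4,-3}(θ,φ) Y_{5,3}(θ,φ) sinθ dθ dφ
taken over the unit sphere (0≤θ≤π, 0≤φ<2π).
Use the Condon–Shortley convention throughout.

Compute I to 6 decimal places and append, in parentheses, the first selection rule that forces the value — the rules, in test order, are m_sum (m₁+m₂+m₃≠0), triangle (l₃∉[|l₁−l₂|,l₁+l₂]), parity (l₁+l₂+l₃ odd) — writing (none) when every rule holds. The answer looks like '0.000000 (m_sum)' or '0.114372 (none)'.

-0.196426 (none)

m-sum 0 ✓  L=10 even ✓  3≤5≤5 ✓
Π(2lᵢ+1) = 3×9×11 = 297
triangle coeff Δ(1,4,5) = 1/495
Σ_t [0,0]: t=0:+1/576 = 1/576
(3j)²=5/99 [(1 4 5; 0 0 0)], sign=-1
Σ_t [0,0]: t=0:+1/5040 = 1/5040
(3j)²=16/495 [(1 4 5; 0 -3 3)], sign=+1
⇒ 4πI² = 16/33
I = (-1)√(16/33/(4π)) = -0.19642560
No selection rule forces the value: the integral is nonzero (none).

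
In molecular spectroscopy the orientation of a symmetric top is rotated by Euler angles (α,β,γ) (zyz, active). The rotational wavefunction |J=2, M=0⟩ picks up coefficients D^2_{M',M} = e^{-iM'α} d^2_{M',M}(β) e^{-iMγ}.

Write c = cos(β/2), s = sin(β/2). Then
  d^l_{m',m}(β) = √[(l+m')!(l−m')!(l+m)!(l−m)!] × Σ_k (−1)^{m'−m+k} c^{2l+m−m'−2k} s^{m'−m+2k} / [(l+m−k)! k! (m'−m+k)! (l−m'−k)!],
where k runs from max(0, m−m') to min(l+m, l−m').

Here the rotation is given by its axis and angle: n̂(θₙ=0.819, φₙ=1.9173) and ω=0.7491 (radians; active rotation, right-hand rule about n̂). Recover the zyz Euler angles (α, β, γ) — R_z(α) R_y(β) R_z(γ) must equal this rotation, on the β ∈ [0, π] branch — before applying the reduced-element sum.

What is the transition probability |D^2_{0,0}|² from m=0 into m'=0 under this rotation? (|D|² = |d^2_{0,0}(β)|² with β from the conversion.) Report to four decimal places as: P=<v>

Axis–angle → zyz. n̂ = (sinθₙcosφₙ, sinθₙsinφₙ, cosθₙ) = (-0.248074, +0.687049, +0.682952), ω = 0.7491.
R = I cosω + sinω [n̂]ₓ + (1−cosω) n̂n̂ᵀ gives
  R = [+0.748776, -0.510703, +0.422512; +0.419451, +0.858665, +0.294543; -0.513220, -0.043324, +0.857163]
β = atan2(√(R₁₃²+R₂₃²), R₃₃) = 0.541061; α = atan2(R₂₃, R₁₃) mod 2π = 0.608792; γ = atan2(R₃₂, −R₃₁) mod 2π = 6.198970
Split into d^2_{0,0}(β=0.5411) × two z-phases.
With c≡cos(β/2)=0.963629 and s≡sin(β/2)=0.267243, N=[2·2·2·2]^{1/2}=4.000000
k∈{0,1,2} keeps every argument non-negative
  k=0: (−1)^0·4.0000/(4)·0.9636^4·0.2672^0 = +0.862263
  k=1: (−1)^1·4.0000/(1)·0.9636^2·0.2672^2 = -0.265272
  k=2: (−1)^2·4.0000/(4)·0.9636^0·0.2672^4 = +0.005101
d^2_{0,0}(0.5411) = +0.862263 -0.265272 +0.005101 = +0.602092
|D^2_{0,0}|² = |d^2_{0,0}(β)|² = (+0.602092)² = 0.362514 (the z-rotation phases have unit modulus)

P=0.3625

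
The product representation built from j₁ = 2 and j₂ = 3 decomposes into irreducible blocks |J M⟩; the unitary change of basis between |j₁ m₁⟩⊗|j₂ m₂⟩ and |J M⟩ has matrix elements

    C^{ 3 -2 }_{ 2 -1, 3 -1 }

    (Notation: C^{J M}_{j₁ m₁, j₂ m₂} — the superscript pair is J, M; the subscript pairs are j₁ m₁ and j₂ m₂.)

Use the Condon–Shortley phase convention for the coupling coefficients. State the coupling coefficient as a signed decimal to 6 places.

-0.500000

j₁+j₂−J=2  J+j₁−j₂=2  J−j₁+j₂=4  j₁+j₂+J+1=9
(j₁±m₁, j₂±m₂, J±M) = (1,3,2,4,1,5)
P² = 64
sum k=1..2:
  [1] −1/12 = -1/12
  [2] +1/48 = 1/48
S = -1/16
C² = P²·S² = 1/4 ; C = -0.500000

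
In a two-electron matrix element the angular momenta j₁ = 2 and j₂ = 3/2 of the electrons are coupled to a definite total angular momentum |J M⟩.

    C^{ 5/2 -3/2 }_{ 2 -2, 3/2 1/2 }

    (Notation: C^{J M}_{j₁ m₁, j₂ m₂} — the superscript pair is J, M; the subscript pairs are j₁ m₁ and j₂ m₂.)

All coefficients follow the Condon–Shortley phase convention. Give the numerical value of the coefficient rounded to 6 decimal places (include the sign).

j₁+j₂−J=1  J+j₁−j₂=3  J−j₁+j₂=2  j₁+j₂+J+1=7
(j₁±m₁, j₂±m₂, J±M) = (0,4,2,1,1,4)
P² = 576/35
sum k=1..1:
  [1] −1/6 = -1/6
S = -1/6
C² = P²·S² = 16/35 ; C = -0.676123

-0.676123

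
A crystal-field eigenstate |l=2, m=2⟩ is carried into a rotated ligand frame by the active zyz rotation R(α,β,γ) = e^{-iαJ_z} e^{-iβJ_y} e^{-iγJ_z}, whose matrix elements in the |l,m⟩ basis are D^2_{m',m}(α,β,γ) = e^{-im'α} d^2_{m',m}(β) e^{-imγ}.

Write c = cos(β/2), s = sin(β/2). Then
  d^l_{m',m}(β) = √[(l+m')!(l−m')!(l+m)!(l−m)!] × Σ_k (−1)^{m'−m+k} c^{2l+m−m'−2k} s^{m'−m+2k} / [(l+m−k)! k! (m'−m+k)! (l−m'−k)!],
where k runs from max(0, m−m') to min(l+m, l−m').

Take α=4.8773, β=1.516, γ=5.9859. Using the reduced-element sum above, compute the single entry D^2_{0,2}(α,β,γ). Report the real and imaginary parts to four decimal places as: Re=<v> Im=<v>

Split into d^2_{0,2}(β=1.5160) × two z-phases.
With c≡cos(β/2)=0.726212 and s≡sin(β/2)=0.687470, N=[2·2·24·1]^{1/2}=9.797959
Admissible k: 2..2 (factorial args all ≥0)
  k=2: (−1)^0·9.7980/(4)·0.7262^2·0.6875^2 = +0.610536
d^2_{0,2}(1.5160) = +0.610536
D = (+1.000000+0.000000i)·(+0.610536)·(+0.828389+0.560153i) = +0.505761+0.341993i

Re=0.5058 Im=0.3420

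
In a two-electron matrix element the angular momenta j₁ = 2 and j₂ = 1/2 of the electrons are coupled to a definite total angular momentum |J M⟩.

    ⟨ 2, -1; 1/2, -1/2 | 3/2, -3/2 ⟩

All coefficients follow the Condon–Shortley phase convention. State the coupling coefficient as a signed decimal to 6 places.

√[4·1!3!0!/5! · 1!3!0!1!0!3!] = √(36/5)
  +(−1)^0/∏(0,1,3,0,0,0)! = 1/6  (running 1/6)
⟨..|..⟩ = √(36/5)·(1/6) = +0.447214

+0.447214  (= +√(1/5))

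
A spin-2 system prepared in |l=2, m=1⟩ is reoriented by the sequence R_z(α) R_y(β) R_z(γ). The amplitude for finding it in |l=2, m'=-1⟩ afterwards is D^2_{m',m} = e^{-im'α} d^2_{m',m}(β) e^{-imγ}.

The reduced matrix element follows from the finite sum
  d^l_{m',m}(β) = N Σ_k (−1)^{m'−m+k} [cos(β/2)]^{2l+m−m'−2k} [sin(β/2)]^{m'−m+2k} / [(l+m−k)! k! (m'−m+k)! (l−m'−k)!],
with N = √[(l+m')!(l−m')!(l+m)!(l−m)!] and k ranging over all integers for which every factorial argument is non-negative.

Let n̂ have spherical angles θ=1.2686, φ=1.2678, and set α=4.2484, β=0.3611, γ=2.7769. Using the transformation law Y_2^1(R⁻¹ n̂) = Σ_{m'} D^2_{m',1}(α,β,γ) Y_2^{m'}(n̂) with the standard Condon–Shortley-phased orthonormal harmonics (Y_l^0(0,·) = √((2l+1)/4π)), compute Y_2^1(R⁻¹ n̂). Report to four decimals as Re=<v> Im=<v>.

Re=0.0365 Im=0.0208

Need the full column D^2_{m',1} for m'=−2..2 at α=4.2484, β=0.3611, γ=2.7769.
cos(β/2)=0.983745, sin(β/2)=0.179571
d^2_{-2,1}: single k=3 term ⇒ +0.011392;  D = +0.009632-0.006083i
d^2_{-1,1}: k∈[2..3] ⇒ +0.093618 -0.001040 = +0.092578;  D = +0.009178+0.092122i
d^2_{0,1}: k∈[1..2] ⇒ +0.418754 -0.013953 = +0.404801;  D = -0.378178-0.144377i
d^2_{1,1}: k∈[0..1] ⇒ +0.936549 -0.093618 = +0.842931;  D = +0.621275-0.569693i
d^2_{2,1}: single k=0 term ⇒ -0.341911;  D = -0.093873-0.328772i
Y_2^{m'}(θ=1.2686,φ=1.2678) and Σ D·Y over m':
  (+0.0096-0.0061i)·(-0.2894-0.2005i)  (+0.0092+0.0921i)·(+0.0655-0.2095i)  (-0.3782-0.1444i)·(-0.2316+0.0000i)  (+0.6213-0.5697i)·(-0.0655-0.2095i)  (-0.0939-0.3288i)·(-0.2894+0.2005i)
Y_2^1(R⁻¹ n̂) = +0.036520+0.020840i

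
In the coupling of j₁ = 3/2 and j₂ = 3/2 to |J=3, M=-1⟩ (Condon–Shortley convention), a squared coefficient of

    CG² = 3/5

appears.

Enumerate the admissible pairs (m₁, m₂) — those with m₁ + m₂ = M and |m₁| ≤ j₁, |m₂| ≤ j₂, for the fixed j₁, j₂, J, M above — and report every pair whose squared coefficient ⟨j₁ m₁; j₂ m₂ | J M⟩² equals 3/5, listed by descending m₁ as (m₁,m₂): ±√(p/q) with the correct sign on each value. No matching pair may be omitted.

(-1/2,-1/2): +√(3/5)

Admissible pairs with m₁+m₂ = M = -1: (-3/2,1/2), (-1/2,-1/2), (1/2,-3/2)
  (m₁,m₂)=(1/2,-3/2): CG² = 1/5, CG = +√(1/5)
  (m₁,m₂)=(-1/2,-1/2): CG² = 3/5, CG = +√(3/5)   ← matches the target
  (m₁,m₂)=(-3/2,1/2): CG² = 1/5, CG = +√(1/5)
Pairs with CG² = 3/5: (-1/2,-1/2): +√(3/5)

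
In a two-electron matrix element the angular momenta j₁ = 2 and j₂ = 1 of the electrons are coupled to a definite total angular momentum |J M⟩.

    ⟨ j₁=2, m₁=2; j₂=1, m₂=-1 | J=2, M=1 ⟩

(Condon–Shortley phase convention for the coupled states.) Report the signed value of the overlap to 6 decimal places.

+√(1/3) ≈ +0.577350

j₁+j₂−J=1  J+j₁−j₂=3  J−j₁+j₂=1  j₁+j₂+J+1=6
(j₁±m₁, j₂±m₂, J±M) = (4,0,0,2,3,1)
P² = 12
sum k=0..0:
  [0] +1/6 = 1/6
S = 1/6
C² = P²·S² = 1/3 ; C = +0.577350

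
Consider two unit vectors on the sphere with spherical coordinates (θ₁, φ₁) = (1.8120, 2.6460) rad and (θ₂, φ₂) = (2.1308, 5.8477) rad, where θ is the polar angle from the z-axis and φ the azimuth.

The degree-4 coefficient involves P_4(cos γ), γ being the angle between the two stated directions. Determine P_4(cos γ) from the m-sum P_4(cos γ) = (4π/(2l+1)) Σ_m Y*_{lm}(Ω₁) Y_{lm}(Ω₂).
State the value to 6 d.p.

-0.416023

Summing Y*_{l m}(θ₁,φ₁)·Y_{l m}(θ₂,φ₂) over m ∈ [−4, 4]; prefactor 4π/(2·4+1) = 1.396263:
  m=-4: Y*=-0.15741 - 0.36061j  Y=-0.03884 + 0.22470j  product 0.08714 - 0.02137j
  m=-3: Y*=0.02297 - 0.27280j  Y=-0.10565 - 0.39032j  product -0.10891 + 0.01985j
  m=-2: Y*=-0.10376 + 0.15850j  Y=0.15082 + 0.17912j  product -0.04404 + 0.00532j
  m=-1: Y*=-0.25104 + 0.13571j  Y=0.19784 + 0.09205j  product -0.06216 + 0.00374j
  m=+0: Y*=0.14833 + 0.00000j  Y=-0.28333 + 0.00000j  product -0.04203 + 0.00000j
  m=+1: Y*=0.25104 + 0.13571j  Y=-0.19784 + 0.09205j  product -0.06216 - 0.00374j
  m=+2: Y*=-0.10376 - 0.15850j  Y=0.15082 - 0.17912j  product -0.04404 - 0.00532j
  m=+3: Y*=-0.02297 - 0.27280j  Y=0.10565 - 0.39032j  product -0.10891 - 0.01985j
  m=+4: Y*=-0.15741 + 0.36061j  Y=-0.03884 - 0.22470j  product 0.08714 + 0.02137j
Accumulated sum -0.29795 + 0.00000j; after 4π/(2l+1) scaling, -0.41602 + 0.00000j ⇒ P_4 = -0.416023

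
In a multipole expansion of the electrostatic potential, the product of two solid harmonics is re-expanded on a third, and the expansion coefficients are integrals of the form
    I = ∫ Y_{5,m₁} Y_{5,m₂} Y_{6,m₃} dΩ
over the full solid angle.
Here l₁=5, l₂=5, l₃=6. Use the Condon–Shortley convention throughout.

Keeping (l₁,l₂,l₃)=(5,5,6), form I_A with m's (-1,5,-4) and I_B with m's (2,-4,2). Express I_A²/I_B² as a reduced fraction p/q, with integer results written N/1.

Same 5,5,6: normalisation and zero-m 3j drop out of the ratio.
A: Δ: 4! 6! 6! / 17! → 1/28588560; sum: t=4:+1/829440 = 1/829440; 3j²(5 5 6; -1 5 -4) = Δ·Π!·Σ² = 225/9724  (sign +1)
B: Δ: 4! 6! 6! / 17! → 1/28588560; sum: t=0:+1/103680 t=1:−1/207360 = 1/207360; 3j²(5 5 6; 2 -4 2) = Δ·Π!·Σ² = 21/2431  (sign +1)
I_A²/I_B² = (225/9724)/(21/2431) = 75/28

75/28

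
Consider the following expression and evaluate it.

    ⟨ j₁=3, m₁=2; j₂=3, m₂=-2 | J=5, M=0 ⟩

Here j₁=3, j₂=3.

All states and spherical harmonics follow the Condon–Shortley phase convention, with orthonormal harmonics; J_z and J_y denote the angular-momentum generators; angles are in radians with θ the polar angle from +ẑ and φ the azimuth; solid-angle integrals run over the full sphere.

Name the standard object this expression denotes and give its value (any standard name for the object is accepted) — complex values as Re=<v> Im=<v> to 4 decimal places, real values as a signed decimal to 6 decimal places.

Clebsch–Gordan coefficient, +√(4/21) ≈ +0.436436

This is a Clebsch–Gordan (vector-coupling) coefficient.
triangle: 1!·5!·5!/12! = 14400/479001600
(j±m)!: 5!·1!·1!·5!·5!·5! = 207360000
prefactor² = (2J+1)·Δ·N² = 480000/7
  k=0: +1/(0!·1!·1!·1!·4!·4!) = 1/576
  k=1: −1/(1!·0!·0!·0!·5!·5!) = -1/14400
Σ = 1/600  ⇒  CG² = 480000/7·(1/600)² = 4/21
CG = +√(4/21) = +0.436436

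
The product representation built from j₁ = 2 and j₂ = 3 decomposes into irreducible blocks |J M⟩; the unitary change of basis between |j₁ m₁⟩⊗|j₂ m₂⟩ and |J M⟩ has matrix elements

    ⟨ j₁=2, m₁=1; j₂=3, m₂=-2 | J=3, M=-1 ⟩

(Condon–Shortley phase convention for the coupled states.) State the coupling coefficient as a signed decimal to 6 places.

j₁+j₂−J=2  J+j₁−j₂=2  J−j₁+j₂=4  j₁+j₂+J+1=9
(j₁±m₁, j₂±m₂, J±M) = (3,1,1,5,2,4)
P² = 64
sum k=0..1:
  [0] +1/12 = 1/12
  [1] −1/48 = -1/48
S = 1/16
C² = P²·S² = 1/4 ; C = +0.500000

+0.500000  (= +√(1/4))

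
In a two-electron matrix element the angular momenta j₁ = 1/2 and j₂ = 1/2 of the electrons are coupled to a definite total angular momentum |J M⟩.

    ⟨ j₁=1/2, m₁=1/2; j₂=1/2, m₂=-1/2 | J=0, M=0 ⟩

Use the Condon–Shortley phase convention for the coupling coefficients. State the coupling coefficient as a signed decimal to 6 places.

+0.707107

j₁+j₂−J=1  J+j₁−j₂=0  J−j₁+j₂=0  j₁+j₂+J+1=2
(j₁±m₁, j₂±m₂, J±M) = (1,0,0,1,0,0)
P² = 1/2
sum k=0..0:
  [0] +1/1 = 1
S = 1
C² = P²·S² = 1/2 ; C = +0.707107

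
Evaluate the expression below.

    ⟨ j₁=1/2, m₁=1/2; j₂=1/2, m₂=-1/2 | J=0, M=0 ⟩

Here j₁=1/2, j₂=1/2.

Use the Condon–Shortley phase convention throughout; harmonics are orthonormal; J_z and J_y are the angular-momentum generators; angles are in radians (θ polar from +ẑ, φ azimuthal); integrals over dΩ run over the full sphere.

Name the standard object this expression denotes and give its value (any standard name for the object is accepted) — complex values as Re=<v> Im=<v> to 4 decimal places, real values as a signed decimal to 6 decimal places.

This is a Clebsch–Gordan (vector-coupling) coefficient.
triangle: 1!*0!*0!/2! = 1/2
(j±m)!: 1!*0!*0!*1!*0!*0! = 1
prefactor² = (2J+1)*Δ*N² = 1/2
  k=0: +1/(0!*1!*0!*0!*0!*0!) = 1
Σ = 1  ⇒  CG² = 1/2*1² = 1/2
CG = +√(1/2) = +0.707107

Clebsch–Gordan coefficient, +√(1/2) ≈ +0.707107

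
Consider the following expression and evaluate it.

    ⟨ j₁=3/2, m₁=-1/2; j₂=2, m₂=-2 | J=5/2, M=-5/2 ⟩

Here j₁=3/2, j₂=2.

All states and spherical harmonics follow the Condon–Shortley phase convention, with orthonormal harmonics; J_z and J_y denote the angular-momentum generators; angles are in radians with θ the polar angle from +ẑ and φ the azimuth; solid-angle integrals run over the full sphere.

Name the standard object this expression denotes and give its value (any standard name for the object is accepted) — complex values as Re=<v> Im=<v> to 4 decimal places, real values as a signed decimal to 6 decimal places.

This is a Clebsch–Gordan (vector-coupling) coefficient.
j₁+j₂−J=1  J+j₁−j₂=2  J−j₁+j₂=3  j₁+j₂+J+1=7
(j₁±m₁, j₂±m₂, J±M) = (1,2,0,4,0,5)
P² = 576/7
sum k=0..0:
  [0] +1/12 = 1/12
S = 1/12
C² = P²·S² = 4/7 ; C = +0.755929

Clebsch–Gordan coefficient, +√(4/7) ≈ +0.755929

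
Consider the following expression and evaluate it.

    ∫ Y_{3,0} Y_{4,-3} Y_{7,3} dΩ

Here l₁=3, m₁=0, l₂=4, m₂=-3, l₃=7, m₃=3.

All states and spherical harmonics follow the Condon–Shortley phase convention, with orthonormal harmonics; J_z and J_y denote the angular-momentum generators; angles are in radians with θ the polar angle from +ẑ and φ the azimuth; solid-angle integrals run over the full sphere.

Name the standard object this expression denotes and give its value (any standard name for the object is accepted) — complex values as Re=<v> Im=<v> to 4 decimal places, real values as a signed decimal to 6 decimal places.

This is a Gaunt coefficient — the integral of a triple product of spherical harmonics over the sphere.
Rules hold: Σm=0, L=14 even, 1≤7≤7.
N = 7·9·15 = 945
Δ = 0!·6!·8!/15! = 1/45045
Racah Σ t=0..0: t=0:+1/20736 = 1/20736
⇒ 3j(3 4 7; 0 0 0)² = 35/1287, sgn -1
Racah Σ t=0..0: t=0:+1/181440 = 1/181440
⇒ 3j(3 4 7; 0 -3 3)² = 32/3003, sgn +1
4πI² = N·(3j₀)²·(3jₘ)² = 5600/20449
I = -1·√(0.273852/4π) = -0.14762267

Gaunt coefficient, -0.147623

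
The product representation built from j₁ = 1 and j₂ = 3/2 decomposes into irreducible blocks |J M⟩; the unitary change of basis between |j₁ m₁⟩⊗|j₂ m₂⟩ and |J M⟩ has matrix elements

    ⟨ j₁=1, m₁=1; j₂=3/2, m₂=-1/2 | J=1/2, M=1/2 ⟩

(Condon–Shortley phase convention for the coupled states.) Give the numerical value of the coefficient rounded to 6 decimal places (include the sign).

+0.408248

j₁+j₂−J=2  J+j₁−j₂=0  J−j₁+j₂=1  j₁+j₂+J+1=4
(j₁±m₁, j₂±m₂, J±M) = (2,0,1,2,1,0)
P² = 2/3
sum k=0..0:
  [0] +1/2 = 1/2
S = 1/2
C² = P²·S² = 1/6 ; C = +0.408248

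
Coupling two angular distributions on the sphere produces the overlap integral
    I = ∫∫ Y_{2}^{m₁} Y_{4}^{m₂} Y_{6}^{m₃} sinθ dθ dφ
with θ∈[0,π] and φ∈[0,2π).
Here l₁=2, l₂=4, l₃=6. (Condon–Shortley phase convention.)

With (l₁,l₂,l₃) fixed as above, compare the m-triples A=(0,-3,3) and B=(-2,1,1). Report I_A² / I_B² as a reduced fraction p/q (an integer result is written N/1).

l's match ⇒ only the (l;m) 3-j factors differ between A and B.
A: triangle coeff Δ(2,4,6) = 1/6435; Σ_t [0,0]: t=0:+1/20160 = 1/20160; (3j)²=12/715 [(2 4 6; 0 -3 3)], sign=-1
B: triangle coeff Δ(2,4,6) = 1/6435; Σ_t [0,0]: t=0:+1/17280 = 1/17280; (3j)²=7/1287 [(2 4 6; -2 1 1)], sign=-1
I_A²/I_B² = (12/715)/(7/1287) = 108/35

108/35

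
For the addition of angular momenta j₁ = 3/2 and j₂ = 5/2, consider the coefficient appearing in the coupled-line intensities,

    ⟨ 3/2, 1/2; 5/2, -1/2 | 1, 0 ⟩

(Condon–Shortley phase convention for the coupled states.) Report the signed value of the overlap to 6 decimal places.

√[3·3!0!2!/6! · 2!1!2!3!1!1!] = √(6/5)
  +(−1)^1/∏(1,2,0,1,0,1)! = -1/2  (running -1/2)
⟨..|..⟩ = √(6/5)·(-1/2) = -0.547723

−√(3/10) ≈ -0.547723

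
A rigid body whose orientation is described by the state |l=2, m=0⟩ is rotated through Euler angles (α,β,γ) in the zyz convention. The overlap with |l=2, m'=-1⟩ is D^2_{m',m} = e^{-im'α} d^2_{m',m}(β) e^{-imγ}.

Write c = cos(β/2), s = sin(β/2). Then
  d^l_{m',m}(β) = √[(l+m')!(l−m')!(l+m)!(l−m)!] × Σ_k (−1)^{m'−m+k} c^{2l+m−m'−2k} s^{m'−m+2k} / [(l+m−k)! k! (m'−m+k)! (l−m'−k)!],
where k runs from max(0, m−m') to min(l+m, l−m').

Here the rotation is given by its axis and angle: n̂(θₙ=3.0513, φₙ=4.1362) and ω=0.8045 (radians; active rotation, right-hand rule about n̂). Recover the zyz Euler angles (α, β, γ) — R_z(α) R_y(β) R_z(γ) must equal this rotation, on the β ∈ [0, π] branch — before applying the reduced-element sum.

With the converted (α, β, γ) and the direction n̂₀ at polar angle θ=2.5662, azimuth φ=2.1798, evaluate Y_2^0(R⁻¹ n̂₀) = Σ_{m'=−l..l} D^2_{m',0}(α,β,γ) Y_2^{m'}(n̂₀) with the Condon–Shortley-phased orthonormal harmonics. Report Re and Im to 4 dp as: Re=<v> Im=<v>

Axis–angle → zyz. n̂ = (sinθₙcosφₙ, sinθₙsinφₙ, cosθₙ) = (-0.049128, -0.075612, -0.995926), ω = 0.8045.
R = I cosω + sinω [n̂]ₓ + (1−cosω) n̂n̂ᵀ gives
  R = [+0.694211, +0.718688, -0.039479; -0.716410, +0.695224, +0.058478; +0.069475, -0.012313, +0.997508]
β = atan2(√(R₁₃²+R₂₃²), R₃₃) = 0.070616; α = atan2(R₂₃, R₁₃) mod 2π = 2.164622; γ = atan2(R₃₂, −R₃₁) mod 2π = 3.317000
Need the full column D^2_{m',0} for m'=−2..2 at α=2.1646, β=0.0706, γ=3.3170.
cos(β/2)=0.999377, sin(β/2)=0.035301
d^2_{-2,0}: single k=2 term ⇒ +0.003049;  D = -0.001140-0.002828i
d^2_{-1,0}: k∈[1..2] ⇒ +0.086307 -0.000108 = +0.086199;  D = -0.048232+0.071442i
d^2_{0,0}: k∈[0..2] ⇒ +0.997509 -0.004978 +0.000002 = +0.992533;  D = +0.992533+0.000000i
d^2_{1,0}: k∈[0..1] ⇒ -0.086307 +0.000108 = -0.086199;  D = +0.048232+0.071442i
d^2_{2,0}: single k=0 term ⇒ +0.003049;  D = -0.001140+0.002828i
Y_2^{m'}(θ=2.5662,φ=2.1798) and Σ D·Y over m':
  (-0.0011-0.0028i)·(-0.0395+0.1073i)  (-0.0482+0.0714i)·(+0.2018+0.2893i)  (+0.9925+0.0000i)·(+0.3506+0.0000i)  (+0.0482+0.0714i)·(-0.2018+0.2893i)  (-0.0011+0.0028i)·(-0.0395-0.1073i)
Y_2^0(R⁻¹ n̂) = +0.287888-0.000000i

Re=0.2879 Im=0.0000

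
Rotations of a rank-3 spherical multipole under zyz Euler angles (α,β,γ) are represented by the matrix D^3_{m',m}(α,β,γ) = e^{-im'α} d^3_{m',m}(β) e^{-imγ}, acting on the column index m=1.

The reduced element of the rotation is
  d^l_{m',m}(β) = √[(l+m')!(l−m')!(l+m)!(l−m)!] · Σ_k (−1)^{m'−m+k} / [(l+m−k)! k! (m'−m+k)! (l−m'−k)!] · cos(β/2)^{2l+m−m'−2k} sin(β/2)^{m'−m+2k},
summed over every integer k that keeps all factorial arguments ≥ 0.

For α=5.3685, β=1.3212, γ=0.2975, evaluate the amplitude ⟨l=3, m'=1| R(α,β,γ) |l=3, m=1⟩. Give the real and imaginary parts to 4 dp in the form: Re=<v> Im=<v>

D^3_{1,1}(5.3685,1.3212,0.2975) = e^{-i·1·5.3685}·d^3_{1,1}(1.3212)·e^{-i·1·0.2975}. Compute d first:
c=cos(1.321200/2)=0.789624, s=sin(1.321200/2)=0.613591; N=√[24·2·24·2]=48.000000
Admissible k: 0..2 (factorial args all ≥0)
  k=0: (−1)^0·48.0000/(48)·0.7896^6·0.6136^0 = +0.242395
  k=1: (−1)^1·48.0000/(6)·0.7896^4·0.6136^2 = -1.170926
  k=2: (−1)^2·48.0000/(8)·0.7896^2·0.6136^4 = +0.530283
d^3_{1,1}(1.3212) = +0.242395 -1.170926 +0.530283 = -0.398249
Attach z-rotation phases: D = e^{-i(1)(5.3685)}·(-0.398249)·e^{-i(1)(0.2975)} = -0.324776-0.230483i

Re=-0.3248 Im=-0.2305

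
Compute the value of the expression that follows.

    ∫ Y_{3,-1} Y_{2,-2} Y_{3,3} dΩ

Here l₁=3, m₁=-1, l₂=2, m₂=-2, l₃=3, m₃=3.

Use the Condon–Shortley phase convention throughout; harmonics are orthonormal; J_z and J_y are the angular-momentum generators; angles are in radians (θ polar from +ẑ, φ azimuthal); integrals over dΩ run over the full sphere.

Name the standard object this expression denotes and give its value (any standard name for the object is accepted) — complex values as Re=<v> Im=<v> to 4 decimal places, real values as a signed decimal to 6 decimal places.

Gaunt coefficient, +0.132981

This is a Gaunt coefficient — the integral of a triple product of spherical harmonics over the sphere.
Rules hold: Σm=0, L=8 even, 1≤3≤5.
N = 7·5·7 = 245
Δ = 2!·4!·2!/9! = 1/3780
Racah Σ t=0..2: t=0:+1/24 t=1:−1/4 t=2:+1/24 = -1/6
⇒ 3j(3 2 3; 0 0 0)² = 4/105, sgn +1
Racah Σ t=0..0: t=0:+1/96 = 1/96
⇒ 3j(3 2 3; -1 -2 3)² = 1/42, sgn +1
4πI² = N·(3j₀)²·(3jₘ)² = 2/9
I = +1·√(0.222222/4π) = 0.13298076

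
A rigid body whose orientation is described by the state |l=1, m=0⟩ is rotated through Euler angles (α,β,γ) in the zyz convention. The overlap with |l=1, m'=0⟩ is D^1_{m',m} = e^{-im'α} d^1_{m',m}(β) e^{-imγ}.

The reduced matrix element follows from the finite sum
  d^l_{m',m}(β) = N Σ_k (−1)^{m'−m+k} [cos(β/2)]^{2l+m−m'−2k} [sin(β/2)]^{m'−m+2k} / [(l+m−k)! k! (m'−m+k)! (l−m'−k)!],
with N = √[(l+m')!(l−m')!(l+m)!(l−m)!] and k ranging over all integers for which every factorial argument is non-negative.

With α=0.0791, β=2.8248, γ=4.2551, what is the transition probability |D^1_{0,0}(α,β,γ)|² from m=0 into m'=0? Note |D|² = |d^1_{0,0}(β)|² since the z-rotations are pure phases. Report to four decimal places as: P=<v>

P=0.9030

Split into d^1_{0,0}(β=2.8248) × two z-phases.
c=cos(2.824800/2)=0.157735, s=sin(2.824800/2)=0.987482; N=√[1·1·1·1]=1.000000
The bounds max(0,m−m')=0 and min(l+m,l−m')=1 give 2 terms
  k=0: (−1)^0·1.0000/(1)·0.1577^2·0.9875^0 = +0.024880
  k=1: (−1)^1·1.0000/(1)·0.1577^0·0.9875^2 = -0.975120
d^1_{0,0}(2.8248) = +0.024880 -0.975120 = -0.950239
|D^1_{0,0}|² = |d^1_{0,0}(β)|² = (-0.950239)² = 0.902955 (the z-rotation phases have unit modulus)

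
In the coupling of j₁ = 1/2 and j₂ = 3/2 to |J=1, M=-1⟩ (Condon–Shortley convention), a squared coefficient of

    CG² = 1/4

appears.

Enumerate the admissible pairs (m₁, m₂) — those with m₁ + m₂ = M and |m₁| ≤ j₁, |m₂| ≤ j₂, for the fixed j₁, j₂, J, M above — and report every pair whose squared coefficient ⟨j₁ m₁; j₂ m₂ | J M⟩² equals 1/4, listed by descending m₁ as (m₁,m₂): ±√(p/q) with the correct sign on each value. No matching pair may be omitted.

(-1/2,-1/2): −√(1/4)

Admissible pairs with m₁+m₂ = M = -1: (-1/2,-1/2), (1/2,-3/2)
  (m₁,m₂)=(1/2,-3/2): CG² = 3/4, CG = +√(3/4)
  (m₁,m₂)=(-1/2,-1/2): CG² = 1/4, CG = −√(1/4)   ← matches the target
Pairs with CG² = 1/4: (-1/2,-1/2): −√(1/4)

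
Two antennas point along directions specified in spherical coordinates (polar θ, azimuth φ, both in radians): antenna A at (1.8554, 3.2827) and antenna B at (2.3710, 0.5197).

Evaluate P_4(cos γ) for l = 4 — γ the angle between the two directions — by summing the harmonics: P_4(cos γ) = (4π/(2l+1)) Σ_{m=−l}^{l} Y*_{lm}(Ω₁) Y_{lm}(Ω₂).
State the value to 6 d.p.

-0.149883

Addition theorem: P_4(cos γ) = (4π/9) Σ_m Y*_{lm}(Ω₁) Y_{lm}(Ω₂), m = −4…4:
  [-4]  conj(Y_{4,-4})(Ω₁) = (0.317265, 0.200872) ; Y_{4,-4}(Ω₂) = (-0.050676, -0.091023) ; Δ = (0.002206, -0.039058)
  [-3]  conj(Y_{4,-3})(Ω₁) = (0.283285, 0.127638) ; Y_{4,-3}(Ω₂) = (-0.003550, 0.303500) ; Δ = (-0.039744, 0.085524)
  [-2]  conj(Y_{4,-2})(Ω₁) = (-0.132635, -0.038458) ; Y_{4,-2}(Ω₂) = (0.214144, -0.364318) ; Δ = (-0.042414, 0.040086)
  [-1]  conj(Y_{4,-1})(Ω₁) = (-0.309009, -0.043895) ; Y_{4,-1}(Ω₂) = (-0.123877, 0.070878) ; Δ = (0.041390, -0.016464)
  [+0]  conj(Y_{4,0})(Ω₁) = (0.090177, -0.000000) ; Y_{4,0}(Ω₂) = (-0.335162, 0.000000) ; Δ = (-0.030224, 0.000000)
  [+1]  conj(Y_{4,1})(Ω₁) = (0.309009, -0.043895) ; Y_{4,1}(Ω₂) = (0.123877, 0.070878) ; Δ = (0.041390, 0.016464)
  [+2]  conj(Y_{4,2})(Ω₁) = (-0.132635, 0.038458) ; Y_{4,2}(Ω₂) = (0.214144, 0.364318) ; Δ = (-0.042414, -0.040086)
  [+3]  conj(Y_{4,3})(Ω₁) = (-0.283285, 0.127638) ; Y_{4,3}(Ω₂) = (0.003550, 0.303500) ; Δ = (-0.039744, -0.085524)
  [+4]  conj(Y_{4,4})(Ω₁) = (0.317265, -0.200872) ; Y_{4,4}(Ω₂) = (-0.050676, 0.091023) ; Δ = (0.002206, 0.039058)
Σ over m = (-0.107346, 0.000000); ×(4π/9) → (-0.149883, 0.000000). Real part: -0.149883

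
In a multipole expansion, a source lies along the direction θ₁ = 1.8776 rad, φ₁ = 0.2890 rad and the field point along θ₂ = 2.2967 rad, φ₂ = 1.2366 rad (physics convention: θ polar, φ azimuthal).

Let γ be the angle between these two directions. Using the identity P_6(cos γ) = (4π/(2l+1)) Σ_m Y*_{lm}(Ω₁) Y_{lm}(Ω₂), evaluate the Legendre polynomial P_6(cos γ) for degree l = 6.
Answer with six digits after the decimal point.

0.130179

Expand P_6 via completeness: Σ_{m} conj(Y_{6,m}) at Ω₁ times Y_{6,m} at Ω₂ —
  term(m=-6) = 0.02534 + 0.01725j   from Y*(Ω₁)=-0.05891 + 0.35777j, Y(Ω₂)=0.03558 - 0.07669j
  term(m=-5) = 0.00265 + 0.10340j   from Y*(Ω₁)=-0.04992 - 0.39478j, Y(Ω₂)=-0.25864 - 0.02600j
  term(m=-4) = -0.00034 + 0.00025j   from Y*(Ω₁)=0.00040 + 0.00090j, Y(Ω₂)=0.09958 + 0.41774j
  term(m=-3) = 0.10867 + 0.03347j   from Y*(Ω₁)=0.22022 + 0.25944j, Y(Ω₂)=0.28162 - 0.17980j
  term(m=-2) = -0.00331 - 0.00984j   from Y*(Ω₁)=-0.09105 - 0.05939j, Y(Ω₂)=0.07493 + 0.05917j
  term(m=-1) = -0.06511 + 0.09059j   from Y*(Ω₁)=-0.28857 - 0.08580j, Y(Ω₂)=0.12155 - 0.35007j
  term(m=+0) = -0.00113 + 0.00000j   from Y*(Ω₁)=0.13552 + 0.00000j, Y(Ω₂)=-0.00833 + 0.00000j
  term(m=+1) = -0.06511 - 0.09059j   from Y*(Ω₁)=0.28857 - 0.08580j, Y(Ω₂)=-0.12155 - 0.35007j
  term(m=+2) = -0.00331 + 0.00984j   from Y*(Ω₁)=-0.09105 + 0.05939j, Y(Ω₂)=0.07493 - 0.05917j
  term(m=+3) = 0.10867 - 0.03347j   from Y*(Ω₁)=-0.22022 + 0.25944j, Y(Ω₂)=-0.28162 - 0.17980j
  term(m=+4) = -0.00034 - 0.00025j   from Y*(Ω₁)=0.00040 - 0.00090j, Y(Ω₂)=0.09958 - 0.41774j
  term(m=+5) = 0.00265 - 0.10340j   from Y*(Ω₁)=0.04992 - 0.39478j, Y(Ω₂)=0.25864 - 0.02600j
  term(m=+6) = 0.02534 - 0.01725j   from Y*(Ω₁)=-0.05891 - 0.35777j, Y(Ω₂)=0.03558 + 0.07669j
Σ over m = 0.13467 + 0.00000j; ×(4π/13) → 0.13018 + 0.00000j. Real part: 0.130179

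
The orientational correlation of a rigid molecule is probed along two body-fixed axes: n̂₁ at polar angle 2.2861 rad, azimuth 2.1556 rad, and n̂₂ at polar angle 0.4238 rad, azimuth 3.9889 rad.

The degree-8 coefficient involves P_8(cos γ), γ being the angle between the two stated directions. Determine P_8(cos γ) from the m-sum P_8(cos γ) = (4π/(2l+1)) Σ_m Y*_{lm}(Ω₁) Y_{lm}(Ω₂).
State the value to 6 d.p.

Addition theorem: P_8(cos γ) = (4π/17) Σ_m Y*_{lm}(Ω₁) Y_{lm}(Ω₂), m = −8…8:
  m=-8: (-0.001846, -0.054326) × (0.000371, -0.000200) = (-0.000012, -0.000020)  (running Σ = (-0.000012, -0.000020))
  m=-7: (0.153878, -0.109568) × (-0.003508, -0.001289) = (-0.000681, 0.000186)  (running Σ = (-0.000693, 0.000166))
  m=-6: (0.354467, 0.136356) × (0.007574, 0.019444) = (0.000033, 0.007925)  (running Σ = (-0.000659, 0.008092))
  m=-5: (0.097421, 0.440673) × (0.037788, -0.073325) = (0.035994, 0.009509)  (running Σ = (0.035335, 0.017600))
  m=-4: (-0.140681, 0.145541) × (-0.227647, 0.057555) = (0.023649, -0.041229)  (running Σ = (0.058984, -0.023629))
  m=-3: (0.234513, 0.043550) × (0.380368, 0.260040) = (0.077876, 0.077548)  (running Σ = (0.136860, 0.053919))
  m=-2: (0.135135, 0.318569) × (-0.065508, -0.526358) = (0.158829, -0.091998)  (running Σ = (0.295688, -0.038079))
  m=-1: (0.048509, -0.073270) × (-0.075936, 0.085972) = (0.002616, 0.009734)  (running Σ = (0.298304, -0.028345))
  m=0: (0.359200, -0.000000) × (-0.463070, 0.000000) = (-0.166335, 0.000000)  (running Σ = (0.131969, -0.028345))
  m=1: (-0.048509, -0.073270) × (0.075936, 0.085972) = (0.002616, -0.009734)  (running Σ = (0.134585, -0.038079))
  m=2: (0.135135, -0.318569) × (-0.065508, 0.526358) = (0.158829, 0.091998)  (running Σ = (0.293414, 0.053919))
  m=3: (-0.234513, 0.043550) × (-0.380368, 0.260040) = (0.077876, -0.077548)  (running Σ = (0.371290, -0.023629))
  m=4: (-0.140681, -0.145541) × (-0.227647, -0.057555) = (0.023649, 0.041229)  (running Σ = (0.394939, 0.017600))
  m=5: (-0.097421, 0.440673) × (-0.037788, -0.073325) = (0.035994, -0.009509)  (running Σ = (0.430933, 0.008092))
  m=6: (0.354467, -0.136356) × (0.007574, -0.019444) = (0.000033, -0.007925)  (running Σ = (0.430966, 0.000166))
  m=7: (-0.153878, -0.109568) × (0.003508, -0.001289) = (-0.000681, -0.000186)  (running Σ = (0.430285, -0.000020))
  m=8: (-0.001846, 0.054326) × (0.000371, 0.000200) = (-0.000012, 0.000020)  (running Σ = (0.430273, 0.000000))
Accumulated sum (0.430273, 0.000000); after 4π/(2l+1) scaling, (0.318057, 0.000000) ⇒ P_8 = 0.318057

0.318057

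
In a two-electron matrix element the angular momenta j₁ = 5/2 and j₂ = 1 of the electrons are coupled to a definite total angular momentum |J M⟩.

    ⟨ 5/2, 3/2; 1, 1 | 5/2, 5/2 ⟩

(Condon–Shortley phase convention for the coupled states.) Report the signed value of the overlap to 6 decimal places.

j₁+j₂−J=1  J+j₁−j₂=4  J−j₁+j₂=1  j₁+j₂+J+1=7
(j₁±m₁, j₂±m₂, J±M) = (4,1,2,0,5,0)
P² = 1152/7
sum k=1..1:
  [1] −1/24 = -1/24
S = -1/24
C² = P²·S² = 2/7 ; C = -0.534522

−√(2/7) ≈ -0.534522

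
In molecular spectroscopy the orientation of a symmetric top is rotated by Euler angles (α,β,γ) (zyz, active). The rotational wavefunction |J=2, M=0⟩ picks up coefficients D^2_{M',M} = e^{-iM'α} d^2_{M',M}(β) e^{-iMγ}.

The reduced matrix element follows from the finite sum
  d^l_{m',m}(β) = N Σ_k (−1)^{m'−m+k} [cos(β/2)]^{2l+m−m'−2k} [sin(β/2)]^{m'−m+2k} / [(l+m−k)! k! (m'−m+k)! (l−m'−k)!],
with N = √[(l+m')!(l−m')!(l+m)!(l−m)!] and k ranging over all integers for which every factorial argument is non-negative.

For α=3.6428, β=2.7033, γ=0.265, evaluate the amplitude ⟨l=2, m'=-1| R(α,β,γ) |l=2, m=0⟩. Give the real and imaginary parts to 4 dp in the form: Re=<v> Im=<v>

D^2_{-1,0}(3.6428,2.7033,0.2650) = e^{-i·-1·3.6428}·d^2_{-1,0}(2.7033)·e^{-i·0·0.2650}. Compute d first:
With c≡cos(β/2)=0.217396 and s≡sin(β/2)=0.976083, N=[1·6·2·2]^{1/2}=4.898979
Admissible k: 1..2 (factorial args all ≥0)
  k=1: (−1)^0·4.8990/(2)·0.2174^3·0.9761^1 = +0.024565
  k=2: (−1)^1·4.8990/(2)·0.2174^1·0.9761^3 = -0.495209
d^2_{-1,0}(2.7033) = +0.024565 -0.495209 = -0.470644
D = (-0.877003-0.480485i)·(-0.470644)·(+1.000000+0.000000i) = +0.412756+0.226137i

Re=0.4128 Im=0.2261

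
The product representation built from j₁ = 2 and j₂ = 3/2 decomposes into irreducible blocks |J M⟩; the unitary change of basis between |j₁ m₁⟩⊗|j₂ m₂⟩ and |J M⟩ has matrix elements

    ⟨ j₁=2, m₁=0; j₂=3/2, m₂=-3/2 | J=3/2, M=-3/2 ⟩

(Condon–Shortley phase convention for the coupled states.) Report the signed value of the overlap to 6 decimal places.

√[4·2!2!1!/6! · 2!2!0!3!0!3!] = √(16/5)
  +(−1)^0/∏(0,2,2,0,0,1)! = 1/4  (running 1/4)
⟨..|..⟩ = √(16/5)·(1/4) = +0.447214

+√(1/5) ≈ +0.447214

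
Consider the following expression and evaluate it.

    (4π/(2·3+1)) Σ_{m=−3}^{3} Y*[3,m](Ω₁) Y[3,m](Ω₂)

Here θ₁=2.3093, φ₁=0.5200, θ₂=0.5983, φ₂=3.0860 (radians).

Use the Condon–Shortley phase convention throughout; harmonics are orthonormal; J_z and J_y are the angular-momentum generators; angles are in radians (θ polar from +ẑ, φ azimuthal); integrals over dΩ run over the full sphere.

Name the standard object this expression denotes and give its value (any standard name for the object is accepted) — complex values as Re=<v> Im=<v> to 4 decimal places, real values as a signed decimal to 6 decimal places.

Legendre polynomial (addition theorem), -0.498506

This sum is the spherical-harmonic addition theorem: it equals the Legendre polynomial P_l(cos γ) of the angle γ between the two directions.
Addition theorem: P_3(cos γ) = (4π/7) Σ_m Y*_{lm}(Ω₁) Y_{lm}(Ω₂), m = −3…3:
  m=-3: (0.00182 + 0.16870j) × (-0.07352 - 0.01238j) = 0.00195 - 0.01242j  (running Σ = 0.00195 - 0.01242j)
  m=-2: (-0.19044 - 0.32444j) × (0.26624 + 0.02972j) = -0.04106 - 0.09204j  (running Σ = -0.03911 - 0.10447j)
  m=-1: (0.26254 + 0.15032j) × (-0.43870 - 0.02441j) = -0.11150 - 0.07235j  (running Σ = -0.15061 - 0.17682j)
  m=0: (0.18442 + 0.00000j) × (0.12760 + 0.00000j) = 0.02353 + 0.00000j  (running Σ = -0.12708 - 0.17682j)
  m=1: (-0.26254 + 0.15032j) × (0.43870 - 0.02441j) = -0.11150 + 0.07235j  (running Σ = -0.23858 - 0.10447j)
  m=2: (-0.19044 + 0.32444j) × (0.26624 - 0.02972j) = -0.04106 + 0.09204j  (running Σ = -0.27964 - 0.01242j)
  m=3: (-0.00182 + 0.16870j) × (0.07352 - 0.01238j) = 0.00195 + 0.01242j  (running Σ = -0.27769 - 0.00000j)
Accumulated sum -0.27769 - 0.00000j; after 4π/(2l+1) scaling, -0.49851 - 0.00000j ⇒ P_3 = -0.498506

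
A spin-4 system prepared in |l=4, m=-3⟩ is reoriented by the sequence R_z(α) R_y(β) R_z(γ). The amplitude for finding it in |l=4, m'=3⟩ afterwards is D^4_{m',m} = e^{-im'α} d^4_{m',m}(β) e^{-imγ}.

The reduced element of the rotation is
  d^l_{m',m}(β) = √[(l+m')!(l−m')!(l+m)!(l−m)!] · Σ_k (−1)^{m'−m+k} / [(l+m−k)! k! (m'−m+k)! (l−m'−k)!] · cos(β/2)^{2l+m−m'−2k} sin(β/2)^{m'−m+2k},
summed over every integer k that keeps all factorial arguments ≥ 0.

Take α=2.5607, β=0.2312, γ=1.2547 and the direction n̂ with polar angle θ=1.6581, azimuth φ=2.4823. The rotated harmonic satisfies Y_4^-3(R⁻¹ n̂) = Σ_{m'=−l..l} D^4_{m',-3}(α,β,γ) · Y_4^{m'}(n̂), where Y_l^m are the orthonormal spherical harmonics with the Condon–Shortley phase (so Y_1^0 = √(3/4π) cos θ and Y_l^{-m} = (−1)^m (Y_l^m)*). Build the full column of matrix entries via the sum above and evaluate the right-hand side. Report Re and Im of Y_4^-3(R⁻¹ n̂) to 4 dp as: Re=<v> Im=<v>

Re=-0.1131 Im=-0.1312

Need the full column D^4_{m',-3} for m'=−4..4 at α=2.5607, β=0.2312, γ=1.2547.
cos(β/2)=0.993326, sin(β/2)=0.115343
d^4_{-4,-3}: single k=1 term ⇒ +0.311298;  D = +0.040437+0.308661i
d^4_{-3,-3}: k∈[0..1] ⇒ +0.947837 -0.089460 = +0.858377;  D = +0.373848-0.772689i
d^4_{-2,-3}: k∈[0..1] ⇒ -0.411809 +0.016658 = -0.395152;  D = +0.339071-0.202917i
d^4_{-1,-3}: k∈[0..1] ⇒ +0.101438 -0.002280 = +0.099158;  D = +0.099073+0.004125i
d^4_{0,-3}: k∈[0..1] ⇒ -0.017559 +0.000237 = -0.017322;  D = +0.014073+0.010100i
d^4_{1,-3}: k∈[0..1] ⇒ +0.002280 -0.000018 = +0.002261;  D = +0.000812+0.002110i
d^4_{2,-3}: k∈[0..1] ⇒ -0.000225 +0.000001 = -0.000224;  D = -0.000047+0.000219i
d^4_{3,-3}: k∈[0..1] ⇒ +0.000016 -0.000000 = +0.000016;  D = -0.000012+0.000011i
d^4_{4,-3}: single k=0 term ⇒ -0.000001;  D = -0.000001+0.000000i
Y_4^{m'}(θ=1.6581,φ=2.4823) and Σ D·Y over m':
  (+0.0404+0.3087i)·(-0.3815+0.2106i)  (+0.3738-0.7727i)·(-0.0427+0.0991i)  (+0.3391-0.2029i)·(-0.0784-0.3044i)  (+0.0991+0.0041i)·(-0.0957-0.0742i)  (+0.0141+0.0101i)·(+0.2934+0.0000i)  (+0.0008+0.0021i)·(+0.0957-0.0742i)  (-0.0000+0.0002i)·(-0.0784+0.3044i)  (-0.0000+0.0000i)·(+0.0427+0.0991i)  (-0.0000+0.0000i)·(-0.3815-0.2106i)
Y_4^-3(R⁻¹ n̂) = -0.113092-0.131160i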